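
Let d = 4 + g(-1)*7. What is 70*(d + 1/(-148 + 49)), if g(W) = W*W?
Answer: 76160/99 ≈ 769.29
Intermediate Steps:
g(W) = W**2
d = 11 (d = 4 + (-1)**2*7 = 4 + 1*7 = 4 + 7 = 11)
70*(d + 1/(-148 + 49)) = 70*(11 + 1/(-148 + 49)) = 70*(11 + 1/(-99)) = 70*(11 - 1/99) = 70*(1088/99) = 76160/99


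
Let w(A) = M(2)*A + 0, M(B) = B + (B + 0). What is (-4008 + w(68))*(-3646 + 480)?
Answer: 11828176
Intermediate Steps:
M(B) = 2*B (M(B) = B + B = 2*B)
w(A) = 4*A (w(A) = (2*2)*A + 0 = 4*A + 0 = 4*A)
(-4008 + w(68))*(-3646 + 480) = (-4008 + 4*68)*(-3646 + 480) = (-4008 + 272)*(-3166) = -3736*(-3166) = 11828176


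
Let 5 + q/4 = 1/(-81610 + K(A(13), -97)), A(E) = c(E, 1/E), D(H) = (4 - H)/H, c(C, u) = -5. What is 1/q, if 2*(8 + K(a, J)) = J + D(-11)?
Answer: -898339/17966824 ≈ -0.050000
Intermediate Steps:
D(H) = (4 - H)/H
A(E) = -5
K(a, J) = -191/22 + J/2 (K(a, J) = -8 + (J + (4 - 1*(-11))/(-11))/2 = -8 + (J - (4 + 11)/11)/2 = -8 + (J - 1/11*15)/2 = -8 + (J - 15/11)/2 = -8 + (-15/11 + J)/2 = -8 + (-15/22 + J/2) = -191/22 + J/2)
q = -17966824/898339 (q = -20 + 4/(-81610 + (-191/22 + (½)*(-97))) = -20 + 4/(-81610 + (-191/22 - 97/2)) = -20 + 4/(-81610 - 629/11) = -20 + 4/(-898339/11) = -20 + 4*(-11/898339) = -20 - 44/898339 = -17966824/898339 ≈ -20.000)
1/q = 1/(-17966824/898339) = -898339/17966824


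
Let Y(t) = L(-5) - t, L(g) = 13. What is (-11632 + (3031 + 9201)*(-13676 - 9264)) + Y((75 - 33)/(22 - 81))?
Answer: -16556208199/59 ≈ -2.8061e+8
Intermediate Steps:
Y(t) = 13 - t
(-11632 + (3031 + 9201)*(-13676 - 9264)) + Y((75 - 33)/(22 - 81)) = (-11632 + (3031 + 9201)*(-13676 - 9264)) + (13 - (75 - 33)/(22 - 81)) = (-11632 + 12232*(-22940)) + (13 - 42/(-59)) = (-11632 - 280602080) + (13 - 42*(-1)/59) = -280613712 + (13 - 1*(-42/59)) = -280613712 + (13 + 42/59) = -280613712 + 809/59 = -16556208199/59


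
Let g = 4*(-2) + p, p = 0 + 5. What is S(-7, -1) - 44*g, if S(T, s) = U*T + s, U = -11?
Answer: 208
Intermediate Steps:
p = 5
g = -3 (g = 4*(-2) + 5 = -8 + 5 = -3)
S(T, s) = s - 11*T (S(T, s) = -11*T + s = s - 11*T)
S(-7, -1) - 44*g = (-1 - 11*(-7)) - 44*(-3) = (-1 + 77) + 132 = 76 + 132 = 208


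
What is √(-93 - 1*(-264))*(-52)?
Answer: -156*√19 ≈ -679.99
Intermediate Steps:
√(-93 - 1*(-264))*(-52) = √(-93 + 264)*(-52) = √171*(-52) = (3*√19)*(-52) = -156*√19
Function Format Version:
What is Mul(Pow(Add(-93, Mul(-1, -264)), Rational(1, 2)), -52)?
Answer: Mul(-156, Pow(19, Rational(1, 2))) ≈ -679.99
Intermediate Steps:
Mul(Pow(Add(-93, Mul(-1, -264)), Rational(1, 2)), -52) = Mul(Pow(Add(-93, 264), Rational(1, 2)), -52) = Mul(Pow(171, Rational(1, 2)), -52) = Mul(Mul(3, Pow(19, Rational(1, 2))), -52) = Mul(-156, Pow(19, Rational(1, 2)))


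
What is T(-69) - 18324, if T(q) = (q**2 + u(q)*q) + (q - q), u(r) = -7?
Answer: -13080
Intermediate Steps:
T(q) = q**2 - 7*q (T(q) = (q**2 - 7*q) + (q - q) = (q**2 - 7*q) + 0 = q**2 - 7*q)
T(-69) - 18324 = -69*(-7 - 69) - 18324 = -69*(-76) - 18324 = 5244 - 18324 = -13080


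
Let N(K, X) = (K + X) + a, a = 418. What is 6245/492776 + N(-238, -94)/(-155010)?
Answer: 462829357/38192603880 ≈ 0.012118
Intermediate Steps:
N(K, X) = 418 + K + X (N(K, X) = (K + X) + 418 = 418 + K + X)
6245/492776 + N(-238, -94)/(-155010) = 6245/492776 + (418 - 238 - 94)/(-155010) = 6245*(1/492776) + 86*(-1/155010) = 6245/492776 - 43/77505 = 462829357/38192603880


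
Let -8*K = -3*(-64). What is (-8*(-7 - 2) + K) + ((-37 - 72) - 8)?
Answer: -69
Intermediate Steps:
K = -24 (K = -(-3)*(-64)/8 = -⅛*192 = -24)
(-8*(-7 - 2) + K) + ((-37 - 72) - 8) = (-8*(-7 - 2) - 24) + ((-37 - 72) - 8) = (-8*(-9) - 24) + (-109 - 8) = (72 - 24) - 117 = 48 - 117 = -69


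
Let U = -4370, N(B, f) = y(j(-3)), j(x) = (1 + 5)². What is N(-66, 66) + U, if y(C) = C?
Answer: -4334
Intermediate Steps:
j(x) = 36 (j(x) = 6² = 36)
N(B, f) = 36
N(-66, 66) + U = 36 - 4370 = -4334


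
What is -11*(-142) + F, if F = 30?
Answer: 1592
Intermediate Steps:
-11*(-142) + F = -11*(-142) + 30 = 1562 + 30 = 1592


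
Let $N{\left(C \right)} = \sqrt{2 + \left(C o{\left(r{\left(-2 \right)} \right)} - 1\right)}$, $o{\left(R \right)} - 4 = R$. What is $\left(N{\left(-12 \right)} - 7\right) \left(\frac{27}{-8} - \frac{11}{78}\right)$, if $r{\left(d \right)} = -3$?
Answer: $\frac{7679}{312} - \frac{1097 i \sqrt{11}}{312} \approx 24.612 - 11.661 i$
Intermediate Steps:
$o{\left(R \right)} = 4 + R$
$N{\left(C \right)} = \sqrt{1 + C}$ ($N{\left(C \right)} = \sqrt{2 + \left(C \left(4 - 3\right) - 1\right)} = \sqrt{2 + \left(C 1 - 1\right)} = \sqrt{2 + \left(C - 1\right)} = \sqrt{2 + \left(-1 + C\right)} = \sqrt{1 + C}$)
$\left(N{\left(-12 \right)} - 7\right) \left(\frac{27}{-8} - \frac{11}{78}\right) = \left(\sqrt{1 - 12} - 7\right) \left(\frac{27}{-8} - \frac{11}{78}\right) = \left(\sqrt{-11} - 7\right) \left(27 \left(- \frac{1}{8}\right) - \frac{11}{78}\right) = \left(i \sqrt{11} - 7\right) \left(- \frac{27}{8} - \frac{11}{78}\right) = \left(-7 + i \sqrt{11}\right) \left(- \frac{1097}{312}\right) = \frac{7679}{312} - \frac{1097 i \sqrt{11}}{312}$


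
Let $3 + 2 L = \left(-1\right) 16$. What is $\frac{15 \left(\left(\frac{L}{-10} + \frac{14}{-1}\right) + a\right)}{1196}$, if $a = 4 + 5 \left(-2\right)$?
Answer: $- \frac{1143}{4784} \approx -0.23892$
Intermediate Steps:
$L = - \frac{19}{2}$ ($L = - \frac{3}{2} + \frac{\left(-1\right) 16}{2} = - \frac{3}{2} + \frac{1}{2} \left(-16\right) = - \frac{3}{2} - 8 = - \frac{19}{2} \approx -9.5$)
$a = -6$ ($a = 4 - 10 = -6$)
$\frac{15 \left(\left(\frac{L}{-10} + \frac{14}{-1}\right) + a\right)}{1196} = \frac{15 \left(\left(- \frac{19}{2 \left(-10\right)} + \frac{14}{-1}\right) - 6\right)}{1196} = 15 \left(\left(\left(- \frac{19}{2}\right) \left(- \frac{1}{10}\right) + 14 \left(-1\right)\right) - 6\right) \frac{1}{1196} = 15 \left(\left(\frac{19}{20} - 14\right) - 6\right) \frac{1}{1196} = 15 \left(- \frac{261}{20} - 6\right) \frac{1}{1196} = 15 \left(- \frac{381}{20}\right) \frac{1}{1196} = \left(- \frac{1143}{4}\right) \frac{1}{1196} = - \frac{1143}{4784}$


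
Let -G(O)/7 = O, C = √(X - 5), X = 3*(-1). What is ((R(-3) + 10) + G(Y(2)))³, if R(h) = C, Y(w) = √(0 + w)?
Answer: 3700 - 1680*I + √2*(-2618 + 1172*I) ≈ -2.4111 - 22.542*I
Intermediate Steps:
Y(w) = √w
X = -3
C = 2*I*√2 (C = √(-3 - 5) = √(-8) = 2*I*√2 ≈ 2.8284*I)
G(O) = -7*O
R(h) = 2*I*√2
((R(-3) + 10) + G(Y(2)))³ = ((2*I*√2 + 10) - 7*√2)³ = ((10 + 2*I*√2) - 7*√2)³ = (10 - 7*√2 + 2*I*√2)³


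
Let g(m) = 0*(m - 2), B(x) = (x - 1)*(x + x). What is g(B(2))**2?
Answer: 0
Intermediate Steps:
B(x) = 2*x*(-1 + x) (B(x) = (-1 + x)*(2*x) = 2*x*(-1 + x))
g(m) = 0 (g(m) = 0*(-2 + m) = 0)
g(B(2))**2 = 0**2 = 0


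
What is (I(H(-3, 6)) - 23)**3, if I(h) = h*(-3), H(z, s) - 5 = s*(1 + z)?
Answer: -8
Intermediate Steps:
H(z, s) = 5 + s*(1 + z)
I(h) = -3*h
(I(H(-3, 6)) - 23)**3 = (-3*(5 + 6 + 6*(-3)) - 23)**3 = (-3*(5 + 6 - 18) - 23)**3 = (-3*(-7) - 23)**3 = (21 - 23)**3 = (-2)**3 = -8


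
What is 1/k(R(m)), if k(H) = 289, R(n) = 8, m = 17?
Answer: 1/289 ≈ 0.0034602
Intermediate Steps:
1/k(R(m)) = 1/289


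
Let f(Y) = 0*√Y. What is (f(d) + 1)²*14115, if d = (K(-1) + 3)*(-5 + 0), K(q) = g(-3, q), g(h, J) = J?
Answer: 14115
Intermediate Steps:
K(q) = q
d = -10 (d = (-1 + 3)*(-5 + 0) = 2*(-5) = -10)
f(Y) = 0
(f(d) + 1)²*14115 = (0 + 1)²*14115 = 1²*14115 = 1*14115 = 14115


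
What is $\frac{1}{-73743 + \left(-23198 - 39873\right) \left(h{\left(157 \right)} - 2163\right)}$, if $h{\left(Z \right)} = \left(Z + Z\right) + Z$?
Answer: $\frac{1}{106642389} \approx 9.3771 \cdot 10^{-9}$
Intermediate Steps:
$h{\left(Z \right)} = 3 Z$ ($h{\left(Z \right)} = 2 Z + Z = 3 Z$)
$\frac{1}{-73743 + \left(-23198 - 39873\right) \left(h{\left(157 \right)} - 2163\right)} = \frac{1}{-73743 + \left(-23198 - 39873\right) \left(3 \cdot 157 - 2163\right)} = \frac{1}{-73743 - 63071 \left(471 - 2163\right)} = \frac{1}{-73743 - -106716132} = \frac{1}{-73743 + 106716132} = \frac{1}{106642389}$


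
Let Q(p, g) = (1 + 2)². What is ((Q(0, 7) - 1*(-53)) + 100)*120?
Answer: 19440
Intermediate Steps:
Q(p, g) = 9 (Q(p, g) = 3² = 9)
((Q(0, 7) - 1*(-53)) + 100)*120 = ((9 - 1*(-53)) + 100)*120 = ((9 + 53) + 100)*120 = (62 + 100)*120 = 162*120 = 19440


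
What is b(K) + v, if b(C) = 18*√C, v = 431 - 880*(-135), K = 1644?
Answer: 119231 + 36*√411 ≈ 1.1996e+5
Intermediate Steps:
v = 119231 (v = 431 + 118800 = 119231)
b(K) + v = 18*√1644 + 119231 = 18*(2*√411) + 119231 = 36*√411 + 119231 = 119231 + 36*√411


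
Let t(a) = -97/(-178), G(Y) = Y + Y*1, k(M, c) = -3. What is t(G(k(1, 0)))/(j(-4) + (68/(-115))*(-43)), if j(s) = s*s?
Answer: 11155/847992 ≈ 0.013155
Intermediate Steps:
j(s) = s²
G(Y) = 2*Y (G(Y) = Y + Y = 2*Y)
t(a) = 97/178 (t(a) = -97*(-1/178) = 97/178)
t(G(k(1, 0)))/(j(-4) + (68/(-115))*(-43)) = 97/(178*((-4)² + (68/(-115))*(-43))) = 97/(178*(16 + (68*(-1/115))*(-43))) = 97/(178*(16 - 68/115*(-43))) = 97/(178*(16 + 2924/115)) = 97/(178*(4764/115)) = (97/178)*(115/4764) = 11155/847992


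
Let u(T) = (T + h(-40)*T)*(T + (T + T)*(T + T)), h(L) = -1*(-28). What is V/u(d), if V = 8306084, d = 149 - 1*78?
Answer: 8306084/41663865 ≈ 0.19936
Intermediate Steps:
h(L) = 28
d = 71 (d = 149 - 78 = 71)
u(T) = 29*T*(T + 4*T²) (u(T) = (T + 28*T)*(T + (T + T)*(T + T)) = (29*T)*(T + (2*T)*(2*T)) = (29*T)*(T + 4*T²) = 29*T*(T + 4*T²))
V/u(d) = 8306084/((71²*(29 + 116*71))) = 8306084/((5041*(29 + 8236))) = 8306084/((5041*8265)) = 8306084/41663865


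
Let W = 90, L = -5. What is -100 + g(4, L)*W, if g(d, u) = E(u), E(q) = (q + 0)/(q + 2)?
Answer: 50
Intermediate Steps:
E(q) = q/(2 + q)
g(d, u) = u/(2 + u)
-100 + g(4, L)*W = -100 - 5/(2 - 5)*90 = -100 - 5/(-3)*90 = -100 - 5*(-1/3)*90 = -100 + (5/3)*90 = -100 + 150 = 50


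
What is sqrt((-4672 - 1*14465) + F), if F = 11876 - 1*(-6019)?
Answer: 3*I*sqrt(138) ≈ 35.242*I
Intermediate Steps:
F = 17895 (F = 11876 + 6019 = 17895)
sqrt((-4672 - 1*14465) + F) = sqrt((-4672 - 1*14465) + 17895) = sqrt((-4672 - 14465) + 17895) = sqrt(-19137 + 17895) = sqrt(-1242) = 3*I*sqrt(138)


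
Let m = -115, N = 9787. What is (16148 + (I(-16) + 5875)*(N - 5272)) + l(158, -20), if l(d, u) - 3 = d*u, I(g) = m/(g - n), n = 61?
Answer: 291998951/11 ≈ 2.6545e+7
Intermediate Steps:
I(g) = -115/(-61 + g) (I(g) = -115/(g - 1*61) = -115/(g - 61) = -115/(-61 + g))
l(d, u) = 3 + d*u
(16148 + (I(-16) + 5875)*(N - 5272)) + l(158, -20) = (16148 + (-115/(-61 - 16) + 5875)*(9787 - 5272)) + (3 + 158*(-20)) = (16148 + (-115/(-77) + 5875)*4515) + (3 - 3160) = (16148 + (-115*(-1/77) + 5875)*4515) - 3157 = (16148 + (115/77 + 5875)*4515) - 3157 = (16148 + (452490/77)*4515) - 3157 = (16148 + 291856050/11) - 3157 = 292033678/11 - 3157 = 291998951/11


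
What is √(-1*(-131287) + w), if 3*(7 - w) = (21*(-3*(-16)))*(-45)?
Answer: √146414 ≈ 382.64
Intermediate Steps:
w = 15127 (w = 7 - 21*(-3*(-16))*(-45)/3 = 7 - 21*48*(-45)/3 = 7 - 336*(-45) = 7 - ⅓*(-45360) = 7 + 15120 = 15127)
√(-1*(-131287) + w) = √(-1*(-131287) + 15127) = √(131287 + 15127) = √146414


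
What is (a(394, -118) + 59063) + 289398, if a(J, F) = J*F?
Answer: 301969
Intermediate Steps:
a(J, F) = F*J
(a(394, -118) + 59063) + 289398 = (-118*394 + 59063) + 289398 = (-46492 + 59063) + 289398 = 12571 + 289398 = 301969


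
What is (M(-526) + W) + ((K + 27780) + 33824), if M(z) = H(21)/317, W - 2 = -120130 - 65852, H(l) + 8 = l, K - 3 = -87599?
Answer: -67195111/317 ≈ -2.1197e+5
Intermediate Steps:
K = -87596 (K = 3 - 87599 = -87596)
H(l) = -8 + l
W = -185980 (W = 2 + (-120130 - 65852) = 2 - 185982 = -185980)
M(z) = 13/317 (M(z) = (-8 + 21)/317 = 13*(1/317) = 13/317)
(M(-526) + W) + ((K + 27780) + 33824) = (13/317 - 185980) + ((-87596 + 27780) + 33824) = -58955647/317 + (-59816 + 33824) = -58955647/317 - 25992 = -67195111/317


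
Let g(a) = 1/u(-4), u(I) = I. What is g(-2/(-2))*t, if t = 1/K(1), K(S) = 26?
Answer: -1/104 ≈ -0.0096154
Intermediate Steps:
g(a) = -1/4 (g(a) = 1/(-4) = -1/4)
t = 1/26 ≈ 0.038462
g(-2/(-2))*t = -1/4*1/26 = -1/104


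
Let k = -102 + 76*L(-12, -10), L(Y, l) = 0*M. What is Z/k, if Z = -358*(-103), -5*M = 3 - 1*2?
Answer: -18437/51 ≈ -361.51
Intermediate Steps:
M = -1/5 (M = -(3 - 1*2)/5 = -(3 - 2)/5 = -1/5*1 = -1/5 ≈ -0.20000)
L(Y, l) = 0 (L(Y, l) = 0*(-1/5) = 0)
Z = 36874
k = -102 (k = -102 + 76*0 = -102 + 0 = -102)
Z/k = 36874/(-102) = 36874*(-1/102) = -18437/51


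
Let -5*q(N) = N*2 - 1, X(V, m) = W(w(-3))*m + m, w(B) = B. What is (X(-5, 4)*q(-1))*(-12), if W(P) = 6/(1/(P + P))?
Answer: 1008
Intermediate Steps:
W(P) = 12*P (W(P) = 6/(1/(2*P)) = 6/((1/(2*P))) = 6*(2*P) = 12*P)
X(V, m) = -35*m (X(V, m) = (12*(-3))*m + m = -36*m + m = -35*m)
q(N) = 1/5 - 2*N/5 (q(N) = -(N*2 - 1)/5 = -(2*N - 1)/5 = -(-1 + 2*N)/5 = 1/5 - 2*N/5)
(X(-5, 4)*q(-1))*(-12) = ((-35*4)*(1/5 - 2/5*(-1)))*(-12) = -140*(1/5 + 2/5)*(-12) = -140*3/5*(-12) = -84*(-12) = 1008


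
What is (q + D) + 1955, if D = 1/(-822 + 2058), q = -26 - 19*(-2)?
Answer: 2431213/1236 ≈ 1967.0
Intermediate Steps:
q = 12 (q = -26 + 38 = 12)
D = 1/1236 ≈ 0.00080906
(q + D) + 1955 = (12 + 1/1236) + 1955 = 14833/1236 + 1955 = 2431213/1236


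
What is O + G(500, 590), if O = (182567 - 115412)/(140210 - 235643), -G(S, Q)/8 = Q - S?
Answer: -22926305/31811 ≈ -720.70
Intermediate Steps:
G(S, Q) = -8*Q + 8*S (G(S, Q) = -8*(Q - S) = -8*Q + 8*S)
O = -22385/31811 (O = 67155/(-95433) = 67155*(-1/95433) = -22385/31811 ≈ -0.70369)
O + G(500, 590) = -22385/31811 + (-8*590 + 8*500) = -22385/31811 + (-4720 + 4000) = -22385/31811 - 720 = -22926305/31811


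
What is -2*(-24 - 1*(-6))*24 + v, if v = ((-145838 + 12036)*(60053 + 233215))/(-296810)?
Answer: 19748144388/148405 ≈ 1.3307e+5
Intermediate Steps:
v = 19619922468/148405 (v = -133802*293268*(-1/296810) = -39239844936*(-1/296810) = 19619922468/148405 ≈ 1.3221e+5)
-2*(-24 - 1*(-6))*24 + v = -2*(-24 - 1*(-6))*24 + 19619922468/148405 = -2*(-24 + 6)*24 + 19619922468/148405 = -2*(-18)*24 + 19619922468/148405 = 36*24 + 19619922468/148405 = 864 + 19619922468/148405 = 19748144388/148405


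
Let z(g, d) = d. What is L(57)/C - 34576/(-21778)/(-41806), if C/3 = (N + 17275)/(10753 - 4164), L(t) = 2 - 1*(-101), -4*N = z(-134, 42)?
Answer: 28085968370650/2143429426839 ≈ 13.103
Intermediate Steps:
N = -21/2 (N = -¼*42 = -21/2 ≈ -10.500)
L(t) = 103 (L(t) = 2 + 101 = 103)
C = 9417/1198 (C = 3*((-21/2 + 17275)/(10753 - 4164)) = 3*((34529/2)/6589) = 3*((34529/2)*(1/6589)) = 3*(3139/1198) = 9417/1198 ≈ 7.8606)
L(57)/C - 34576/(-21778)/(-41806) = 103/(9417/1198) - 34576/(-21778)/(-41806) = 103*(1198/9417) - 34576*(-1/21778)*(-1/41806) = 123394/9417 + (17288/10889)*(-1/41806) = 123394/9417 - 8644/227612767 = 28085968370650/2143429426839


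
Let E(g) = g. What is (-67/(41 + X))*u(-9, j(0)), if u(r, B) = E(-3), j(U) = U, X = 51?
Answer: 201/92 ≈ 2.1848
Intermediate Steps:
u(r, B) = -3
(-67/(41 + X))*u(-9, j(0)) = -67/(41 + 51)*(-3) = -67/92*(-3) = 201/92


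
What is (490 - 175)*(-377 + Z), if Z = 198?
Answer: -56385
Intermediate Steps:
(490 - 175)*(-377 + Z) = (490 - 175)*(-377 + 198) = 315*(-179) = -56385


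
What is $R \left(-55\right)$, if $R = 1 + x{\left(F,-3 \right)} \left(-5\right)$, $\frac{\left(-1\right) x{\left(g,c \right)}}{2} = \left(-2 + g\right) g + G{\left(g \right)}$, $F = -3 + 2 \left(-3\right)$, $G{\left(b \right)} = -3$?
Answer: $-52855$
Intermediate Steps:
$F = -9$ ($F = -3 - 6 = -9$)
$x{\left(g,c \right)} = 6 - 2 g \left(-2 + g\right)$ ($x{\left(g,c \right)} = - 2 \left(\left(-2 + g\right) g - 3\right) = - 2 \left(g \left(-2 + g\right) - 3\right) = - 2 \left(-3 + g \left(-2 + g\right)\right) = 6 - 2 g \left(-2 + g\right)$)
$R = 961$ ($R = 1 + \left(6 - 2 \left(-9\right)^{2} + 4 \left(-9\right)\right) \left(-5\right) = 1 + \left(6 - 162 - 36\right) \left(-5\right) = 1 - -960 = 1 + 960 = 961$)
$R \left(-55\right) = 961 \left(-55\right) = -52855$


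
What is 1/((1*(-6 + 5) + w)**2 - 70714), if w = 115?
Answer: -1/57718 ≈ -1.7326e-5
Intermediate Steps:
1/((1*(-6 + 5) + w)**2 - 70714) = 1/((1*(-6 + 5) + 115)**2 - 70714) = 1/((1*(-1) + 115)**2 - 70714) = 1/((-1 + 115)**2 - 70714) = 1/(114**2 - 70714) = 1/(12996 - 70714) = 1/(-57718) = -1/57718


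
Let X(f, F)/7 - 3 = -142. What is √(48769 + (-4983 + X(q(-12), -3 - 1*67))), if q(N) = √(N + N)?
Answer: 3*√4757 ≈ 206.91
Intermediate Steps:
q(N) = √2*√N (q(N) = √(2*N) = √2*√N)
X(f, F) = -973 (X(f, F) = 21 + 7*(-142) = 21 - 994 = -973)
√(48769 + (-4983 + X(q(-12), -3 - 1*67))) = √(48769 + (-4983 - 973)) = √(48769 - 5956) = √42813 = 3*√4757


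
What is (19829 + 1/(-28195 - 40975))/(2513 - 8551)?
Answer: -1371571929/417648460 ≈ -3.2840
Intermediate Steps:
(19829 + 1/(-28195 - 40975))/(2513 - 8551) = (19829 + 1/(-69170))/(-6038) = (19829 - 1/69170)*(-1/6038) = (1371571929/69170)*(-1/6038) = -1371571929/417648460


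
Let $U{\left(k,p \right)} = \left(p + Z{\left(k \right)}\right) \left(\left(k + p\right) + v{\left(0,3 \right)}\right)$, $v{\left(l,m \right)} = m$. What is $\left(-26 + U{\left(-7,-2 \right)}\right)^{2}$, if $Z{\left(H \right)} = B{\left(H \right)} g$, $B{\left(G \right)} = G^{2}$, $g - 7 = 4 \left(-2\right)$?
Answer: $78400$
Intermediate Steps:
$g = -1$ ($g = 7 + 4 \left(-2\right) = 7 - 8 = -1$)
$Z{\left(H \right)} = - H^{2}$ ($Z{\left(H \right)} = H^{2} \left(-1\right) = - H^{2}$)
$U{\left(k,p \right)} = \left(p - k^{2}\right) \left(3 + k + p\right)$ ($U{\left(k,p \right)} = \left(p - k^{2}\right) \left(\left(k + p\right) + 3\right) = \left(p - k^{2}\right) \left(3 + k + p\right)$)
$\left(-26 + U{\left(-7,-2 \right)}\right)^{2} = \left(-26 - \left(-351 - 4 + \left(-7\right)^{2}\right)\right)^{2} = \left(-26 - \left(-208 - 98\right)\right)^{2} = \left(-26 + \left(4 + 343 - 147 - 6 + 14 + 98\right)\right)^{2} = \left(-26 + 306\right)^{2} = 280^{2} = 78400$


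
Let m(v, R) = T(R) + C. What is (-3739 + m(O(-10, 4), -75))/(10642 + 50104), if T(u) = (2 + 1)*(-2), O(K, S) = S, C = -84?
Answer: -547/8678 ≈ -0.063033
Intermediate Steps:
T(u) = -6 (T(u) = 3*(-2) = -6)
m(v, R) = -90 (m(v, R) = -6 - 84 = -90)
(-3739 + m(O(-10, 4), -75))/(10642 + 50104) = (-3739 - 90)/(10642 + 50104) = -3829/60746 = -3829*1/60746 = -547/8678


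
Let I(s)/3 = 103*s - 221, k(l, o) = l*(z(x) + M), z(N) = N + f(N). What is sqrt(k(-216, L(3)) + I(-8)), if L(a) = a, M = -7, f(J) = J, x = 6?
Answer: I*sqrt(4215) ≈ 64.923*I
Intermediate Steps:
z(N) = 2*N (z(N) = N + N = 2*N)
k(l, o) = 5*l (k(l, o) = l*(2*6 - 7) = l*(12 - 7) = l*5 = 5*l)
I(s) = -663 + 309*s (I(s) = 3*(103*s - 221) = 3*(-221 + 103*s) = -663 + 309*s)
sqrt(k(-216, L(3)) + I(-8)) = sqrt(5*(-216) + (-663 + 309*(-8))) = sqrt(-1080 + (-663 - 2472)) = sqrt(-1080 - 3135) = sqrt(-4215) = I*sqrt(4215)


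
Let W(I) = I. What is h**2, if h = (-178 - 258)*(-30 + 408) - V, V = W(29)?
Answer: 27171236569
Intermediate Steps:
V = 29
h = -164837 (h = (-178 - 258)*(-30 + 408) - 1*29 = -436*378 - 29 = -164808 - 29 = -164837)
h**2 = (-164837)**2 = 27171236569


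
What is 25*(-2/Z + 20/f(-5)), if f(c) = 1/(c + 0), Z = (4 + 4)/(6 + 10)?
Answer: -2600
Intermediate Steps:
Z = ½ (Z = 8/16 = 8*(1/16) = ½ ≈ 0.50000)
f(c) = 1/c
25*(-2/Z + 20/f(-5)) = 25*(-2/½ + 20/(1/(-5))) = 25*(-2*2 + 20/(-⅕)) = 25*(-4 + 20*(-5)) = 25*(-4 - 100) = 25*(-104) = -2600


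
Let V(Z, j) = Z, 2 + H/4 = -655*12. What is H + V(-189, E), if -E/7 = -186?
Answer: -31637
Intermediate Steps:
E = 1302 (E = -7*(-186) = 1302)
H = -31448 (H = -8 + 4*(-655*12) = -8 + 4*(-7860) = -8 - 31440 = -31448)
H + V(-189, E) = -31448 - 189 = -31637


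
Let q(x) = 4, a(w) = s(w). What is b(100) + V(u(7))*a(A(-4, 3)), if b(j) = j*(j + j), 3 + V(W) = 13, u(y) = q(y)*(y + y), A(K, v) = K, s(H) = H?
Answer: 19960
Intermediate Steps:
a(w) = w
u(y) = 8*y (u(y) = 4*(y + y) = 4*(2*y) = 8*y)
V(W) = 10 (V(W) = -3 + 13 = 10)
b(j) = 2*j² (b(j) = j*(2*j) = 2*j²)
b(100) + V(u(7))*a(A(-4, 3)) = 2*100² + 10*(-4) = 2*10000 - 40 = 20000 - 40 = 19960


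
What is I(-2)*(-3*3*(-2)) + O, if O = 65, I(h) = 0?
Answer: 65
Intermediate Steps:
I(-2)*(-3*3*(-2)) + O = 0*(-3*3*(-2)) + 65 = 0*(-9*(-2)) + 65 = 0*18 + 65 = 0 + 65 = 65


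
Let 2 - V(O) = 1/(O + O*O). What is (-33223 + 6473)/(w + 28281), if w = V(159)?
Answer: -680520000/719519519 ≈ -0.94580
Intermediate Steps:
V(O) = 2 - 1/(O + O²) (V(O) = 2 - 1/(O + O*O) = 2 - 1/(O + O²))
w = 50879/25440 (w = (-1 + 2*159 + 2*159²)/(159*(1 + 159)) = (1/159)*(-1 + 318 + 2*25281)/160 = (1/159)*(1/160)*(-1 + 318 + 50562) = (1/159)*(1/160)*50879 = 50879/25440 ≈ 2.0000)
(-33223 + 6473)/(w + 28281) = (-33223 + 6473)/(50879/25440 + 28281) = -26750/719519519/25440 = -26750*25440/719519519 = -680520000/719519519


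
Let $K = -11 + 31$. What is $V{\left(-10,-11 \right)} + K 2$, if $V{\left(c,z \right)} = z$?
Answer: $29$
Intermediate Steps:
$K = 20$
$V{\left(-10,-11 \right)} + K 2 = -11 + 20 \cdot 2 = -11 + 40 = 29$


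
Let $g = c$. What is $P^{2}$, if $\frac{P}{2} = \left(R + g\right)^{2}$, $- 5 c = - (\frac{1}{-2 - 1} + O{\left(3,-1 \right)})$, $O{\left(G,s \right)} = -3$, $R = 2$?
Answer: $\frac{1024}{81} \approx 12.642$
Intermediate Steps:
$c = - \frac{2}{3}$ ($c = - \frac{\left(-1\right) \left(\frac{1}{-2 - 1} - 3\right)}{5} = - \frac{\left(-1\right) \left(\frac{1}{-3} - 3\right)}{5} = - \frac{\left(-1\right) \left(- \frac{1}{3} - 3\right)}{5} = - \frac{\left(-1\right) \left(- \frac{10}{3}\right)}{5} = \left(- \frac{1}{5}\right) \frac{10}{3} = - \frac{2}{3} \approx -0.66667$)
$g = - \frac{2}{3} \approx -0.66667$
$P = \frac{32}{9}$ ($P = 2 \left(2 - \frac{2}{3}\right)^{2} = 2 \left(\frac{4}{3}\right)^{2} = 2 \cdot \frac{16}{9} = \frac{32}{9} \approx 3.5556$)
$P^{2} = \left(\frac{32}{9}\right)^{2} = \frac{1024}{81}$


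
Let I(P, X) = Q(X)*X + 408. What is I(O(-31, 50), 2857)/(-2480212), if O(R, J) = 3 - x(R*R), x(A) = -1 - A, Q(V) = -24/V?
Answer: -96/620053 ≈ -0.00015483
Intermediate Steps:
O(R, J) = 4 + R**2 (O(R, J) = 3 - (-1 - R*R) = 3 - (-1 - R**2) = 3 + (1 + R**2) = 4 + R**2)
I(P, X) = 384 (I(P, X) = (-24/X)*X + 408 = -24 + 408 = 384)
I(O(-31, 50), 2857)/(-2480212) = 384/(-2480212) = 384*(-1/2480212) = -96/620053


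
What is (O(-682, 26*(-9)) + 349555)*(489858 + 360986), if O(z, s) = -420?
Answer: 297059419940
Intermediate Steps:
(O(-682, 26*(-9)) + 349555)*(489858 + 360986) = (-420 + 349555)*(489858 + 360986) = 349135*850844 = 297059419940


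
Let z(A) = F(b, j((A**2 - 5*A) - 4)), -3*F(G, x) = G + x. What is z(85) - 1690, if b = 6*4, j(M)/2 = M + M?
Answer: -32278/3 ≈ -10759.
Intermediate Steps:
j(M) = 4*M (j(M) = 2*(M + M) = 2*(2*M) = 4*M)
b = 24
F(G, x) = -G/3 - x/3 (F(G, x) = -(G + x)/3 = -G/3 - x/3)
z(A) = -8/3 - 4*A**2/3 + 20*A/3 (z(A) = -1/3*24 - 4*((A**2 - 5*A) - 4)/3 = -8 - 4*(-4 + A**2 - 5*A)/3 = -8 - (-16 - 20*A + 4*A**2)/3 = -8 + (16/3 - 4*A**2/3 + 20*A/3) = -8/3 - 4*A**2/3 + 20*A/3)
z(85) - 1690 = (-8/3 - 4/3*85**2 + (20/3)*85) - 1690 = (-8/3 - 4/3*7225 + 1700/3) - 1690 = (-8/3 - 28900/3 + 1700/3) - 1690 = -27208/3 - 1690 = -32278/3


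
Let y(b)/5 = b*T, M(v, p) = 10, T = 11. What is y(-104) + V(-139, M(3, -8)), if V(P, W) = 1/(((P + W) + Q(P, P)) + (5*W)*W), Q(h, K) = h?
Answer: -1327039/232 ≈ -5720.0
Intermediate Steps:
y(b) = 55*b (y(b) = 5*(b*11) = 5*(11*b) = 55*b)
V(P, W) = 1/(W + 2*P + 5*W²) (V(P, W) = 1/(((P + W) + P) + (5*W)*W) = 1/((W + 2*P) + 5*W²) = 1/(W + 2*P + 5*W²))
y(-104) + V(-139, M(3, -8)) = 55*(-104) + 1/(10 + 2*(-139) + 5*10²) = -5720 + 1/(10 - 278 + 5*100) = -5720 + 1/(10 - 278 + 500) = -5720 + 1/232 = -1327039/232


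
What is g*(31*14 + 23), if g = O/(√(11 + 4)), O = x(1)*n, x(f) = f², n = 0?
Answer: 0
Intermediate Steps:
O = 0 (O = 1²*0 = 1*0 = 0)
g = 0 (g = 0/(√(11 + 4)) = 0/(√15) = 0*(√15/15) = 0)
g*(31*14 + 23) = 0*(31*14 + 23) = 0*(434 + 23) = 0*457 = 0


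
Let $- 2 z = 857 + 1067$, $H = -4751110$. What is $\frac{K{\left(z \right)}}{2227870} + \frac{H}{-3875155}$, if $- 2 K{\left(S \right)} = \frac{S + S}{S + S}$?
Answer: $\frac{184084408663}{150145070780} \approx 1.226$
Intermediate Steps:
$z = -962$ ($z = - \frac{857 + 1067}{2} = \left(- \frac{1}{2}\right) 1924 = -962$)
$K{\left(S \right)} = - \frac{1}{2}$ ($K{\left(S \right)} = - \frac{\left(S + S\right) \frac{1}{S + S}}{2} = - \frac{2 S \frac{1}{2 S}}{2} = \left(- \frac{1}{2}\right) 1 = - \frac{1}{2}$)
$\frac{K{\left(z \right)}}{2227870} + \frac{H}{-3875155} = - \frac{1}{2 \cdot 2227870} - \frac{4751110}{-3875155} = \left(- \frac{1}{2}\right) \frac{1}{2227870} - - \frac{41314}{33697} = - \frac{1}{4455740} + \frac{41314}{33697} = \frac{184084408663}{150145070780}$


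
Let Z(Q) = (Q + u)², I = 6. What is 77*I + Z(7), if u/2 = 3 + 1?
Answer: 687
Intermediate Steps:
u = 8 (u = 2*(3 + 1) = 2*4 = 8)
Z(Q) = (8 + Q)² (Z(Q) = (Q + 8)² = (8 + Q)²)
77*I + Z(7) = 77*6 + (8 + 7)² = 462 + 15² = 462 + 225 = 687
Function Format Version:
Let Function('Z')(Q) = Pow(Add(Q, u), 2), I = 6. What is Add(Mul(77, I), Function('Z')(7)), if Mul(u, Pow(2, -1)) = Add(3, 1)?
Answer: 687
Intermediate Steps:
u = 8 (u = Mul(2, Add(3, 1)) = Mul(2, 4) = 8)
Function('Z')(Q) = Pow(Add(8, Q), 2) (Function('Z')(Q) = Pow(Add(Q, 8), 2) = Pow(Add(8, Q), 2))
Add(Mul(77, I), Function('Z')(7)) = Add(Mul(77, 6), Pow(Add(8, 7), 2)) = Add(462, Pow(15, 2)) = Add(462, 225) = 687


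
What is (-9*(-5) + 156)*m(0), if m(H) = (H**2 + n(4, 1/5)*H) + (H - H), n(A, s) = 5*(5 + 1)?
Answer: 0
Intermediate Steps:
n(A, s) = 30 (n(A, s) = 5*6 = 30)
m(H) = H**2 + 30*H (m(H) = (H**2 + 30*H) + (H - H) = (H**2 + 30*H) + 0 = H**2 + 30*H)
(-9*(-5) + 156)*m(0) = (-9*(-5) + 156)*(0*(30 + 0)) = (45 + 156)*(0*30) = 201*0 = 0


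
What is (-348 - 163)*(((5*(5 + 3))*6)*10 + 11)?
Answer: -1232021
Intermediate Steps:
(-348 - 163)*(((5*(5 + 3))*6)*10 + 11) = -511*(((5*8)*6)*10 + 11) = -511*((40*6)*10 + 11) = -511*(240*10 + 11) = -511*(2400 + 11) = -511*2411 = -1232021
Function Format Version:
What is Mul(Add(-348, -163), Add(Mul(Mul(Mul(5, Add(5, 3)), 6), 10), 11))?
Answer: -1232021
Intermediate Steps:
Mul(Add(-348, -163), Add(Mul(Mul(Mul(5, Add(5, 3)), 6), 10), 11)) = Mul(-511, Add(Mul(Mul(Mul(5, 8), 6), 10), 11)) = Mul(-511, Add(Mul(Mul(40, 6), 10), 11)) = Mul(-511, Add(Mul(240, 10), 11)) = Mul(-511, Add(2400, 11)) = Mul(-511, 2411) = -1232021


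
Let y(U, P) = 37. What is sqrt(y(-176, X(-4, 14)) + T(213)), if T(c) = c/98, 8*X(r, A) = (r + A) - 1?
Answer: sqrt(7678)/14 ≈ 6.2589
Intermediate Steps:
X(r, A) = -1/8 + A/8 + r/8 (X(r, A) = ((r + A) - 1)/8 = ((A + r) - 1)/8 = (-1 + A + r)/8 = -1/8 + A/8 + r/8)
T(c) = c/98 (T(c) = c*(1/98) = c/98)
sqrt(y(-176, X(-4, 14)) + T(213)) = sqrt(37 + (1/98)*213) = sqrt(37 + 213/98) = sqrt(3839/98) = sqrt(7678)/14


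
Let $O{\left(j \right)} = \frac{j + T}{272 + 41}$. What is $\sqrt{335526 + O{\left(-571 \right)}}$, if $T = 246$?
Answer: $\frac{\sqrt{32871044969}}{313} \approx 579.25$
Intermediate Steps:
$O{\left(j \right)} = \frac{246}{313} + \frac{j}{313}$ ($O{\left(j \right)} = \frac{j + 246}{272 + 41} = \frac{246 + j}{313} = \left(246 + j\right) \frac{1}{313} = \frac{246}{313} + \frac{j}{313}$)
$\sqrt{335526 + O{\left(-571 \right)}} = \sqrt{335526 + \left(\frac{246}{313} + \frac{1}{313} \left(-571\right)\right)} = \sqrt{335526 + \left(\frac{246}{313} - \frac{571}{313}\right)} = \sqrt{335526 - \frac{325}{313}} = \sqrt{\frac{105019313}{313}} = \frac{\sqrt{32871044969}}{313}$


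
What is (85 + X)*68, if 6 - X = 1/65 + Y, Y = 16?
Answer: 331432/65 ≈ 5099.0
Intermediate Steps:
X = -651/65 (X = 6 - (1/65 + 16) = 6 - 1*1041/65 = 6 - 1041/65 = -651/65 ≈ -10.015)
(85 + X)*68 = (85 - 651/65)*68 = (4874/65)*68 = 331432/65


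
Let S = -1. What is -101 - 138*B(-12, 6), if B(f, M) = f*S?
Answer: -1757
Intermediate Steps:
B(f, M) = -f (B(f, M) = f*(-1) = -f)
-101 - 138*B(-12, 6) = -101 - (-138)*(-12) = -101 - 138*12 = -101 - 1656 = -1757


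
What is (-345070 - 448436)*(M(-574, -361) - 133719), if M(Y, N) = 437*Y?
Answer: 305148286842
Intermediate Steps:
(-345070 - 448436)*(M(-574, -361) - 133719) = (-345070 - 448436)*(437*(-574) - 133719) = -793506*(-250838 - 133719) = -793506*(-384557) = 305148286842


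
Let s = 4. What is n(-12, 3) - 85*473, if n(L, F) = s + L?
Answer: -40213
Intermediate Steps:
n(L, F) = 4 + L
n(-12, 3) - 85*473 = (4 - 12) - 85*473 = -8 - 40205 = -40213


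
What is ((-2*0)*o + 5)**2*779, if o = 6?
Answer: 19475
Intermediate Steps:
((-2*0)*o + 5)**2*779 = (-2*0*6 + 5)**2*779 = (0*6 + 5)**2*779 = (0 + 5)**2*779 = 5**2*779 = 25*779 = 19475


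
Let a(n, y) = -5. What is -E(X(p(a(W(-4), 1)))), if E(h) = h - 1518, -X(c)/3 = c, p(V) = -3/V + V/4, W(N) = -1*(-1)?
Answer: 30321/20 ≈ 1516.1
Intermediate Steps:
W(N) = 1
p(V) = -3/V + V/4 (p(V) = -3/V + V*(1/4) = -3/V + V/4)
X(c) = -3*c
E(h) = -1518 + h
-E(X(p(a(W(-4), 1)))) = -(-1518 - 3*(-3/(-5) + (1/4)*(-5))) = -(-1518 - 3*(-3*(-1/5) - 5/4)) = -(-1518 - 3*(3/5 - 5/4)) = -(-1518 - 3*(-13/20)) = -(-1518 + 39/20) = -1*(-30321/20) = 30321/20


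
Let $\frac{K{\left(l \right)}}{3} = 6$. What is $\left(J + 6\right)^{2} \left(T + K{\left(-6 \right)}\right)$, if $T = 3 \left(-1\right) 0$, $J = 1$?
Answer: $882$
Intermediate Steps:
$K{\left(l \right)} = 18$ ($K{\left(l \right)} = 3 \cdot 6 = 18$)
$T = 0$ ($T = \left(-3\right) 0 = 0$)
$\left(J + 6\right)^{2} \left(T + K{\left(-6 \right)}\right) = \left(1 + 6\right)^{2} \left(0 + 18\right) = 7^{2} \cdot 18 = 49 \cdot 18 = 882$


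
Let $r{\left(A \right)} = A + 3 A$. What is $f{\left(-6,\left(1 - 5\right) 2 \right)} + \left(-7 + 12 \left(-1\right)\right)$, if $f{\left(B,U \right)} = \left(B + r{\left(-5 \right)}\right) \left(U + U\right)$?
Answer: $397$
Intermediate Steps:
$r{\left(A \right)} = 4 A$
$f{\left(B,U \right)} = 2 U \left(-20 + B\right)$ ($f{\left(B,U \right)} = \left(B + 4 \left(-5\right)\right) \left(U + U\right) = \left(B - 20\right) 2 U = \left(-20 + B\right) 2 U = 2 U \left(-20 + B\right)$)
$f{\left(-6,\left(1 - 5\right) 2 \right)} + \left(-7 + 12 \left(-1\right)\right) = 2 \left(1 - 5\right) 2 \left(-20 - 6\right) + \left(-7 + 12 \left(-1\right)\right) = 2 \left(\left(-4\right) 2\right) \left(-26\right) - 19 = 2 \left(-8\right) \left(-26\right) - 19 = 416 - 19 = 397$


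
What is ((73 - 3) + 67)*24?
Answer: 3288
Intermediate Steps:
((73 - 3) + 67)*24 = (70 + 67)*24 = 137*24 = 3288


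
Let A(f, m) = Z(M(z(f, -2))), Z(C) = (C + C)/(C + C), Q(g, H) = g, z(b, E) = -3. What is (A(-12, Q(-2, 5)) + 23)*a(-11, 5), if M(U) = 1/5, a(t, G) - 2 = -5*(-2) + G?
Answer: 408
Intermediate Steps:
a(t, G) = 12 + G (a(t, G) = 2 + (-5*(-2) + G) = 2 + (10 + G) = 12 + G)
M(U) = ⅕
Z(C) = 1 (Z(C) = (2*C)/((2*C)) = (2*C)*(1/(2*C)) = 1)
A(f, m) = 1
(A(-12, Q(-2, 5)) + 23)*a(-11, 5) = (1 + 23)*(12 + 5) = 24*17 = 408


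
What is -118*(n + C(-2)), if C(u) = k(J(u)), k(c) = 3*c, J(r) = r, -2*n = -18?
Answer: -354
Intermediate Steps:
n = 9 (n = -1/2*(-18) = 9)
C(u) = 3*u
-118*(n + C(-2)) = -118*(9 + 3*(-2)) = -118*(9 - 6) = -118*3 = -354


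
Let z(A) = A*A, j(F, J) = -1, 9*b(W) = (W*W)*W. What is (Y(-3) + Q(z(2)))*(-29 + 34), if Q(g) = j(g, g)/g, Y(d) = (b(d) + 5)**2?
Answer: 75/4 ≈ 18.750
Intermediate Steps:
b(W) = W**3/9 (b(W) = ((W*W)*W)/9 = (W**2*W)/9 = W**3/9)
Y(d) = (5 + d**3/9)**2 (Y(d) = (d**3/9 + 5)**2 = (5 + d**3/9)**2)
z(A) = A**2
Q(g) = -1/g
(Y(-3) + Q(z(2)))*(-29 + 34) = ((45 + (-3)**3)**2/81 - 1/(2**2))*(-29 + 34) = ((45 - 27)**2/81 - 1/4)*5 = ((1/81)*18**2 - 1*1/4)*5 = ((1/81)*324 - 1/4)*5 = (4 - 1/4)*5 = (15/4)*5 = 75/4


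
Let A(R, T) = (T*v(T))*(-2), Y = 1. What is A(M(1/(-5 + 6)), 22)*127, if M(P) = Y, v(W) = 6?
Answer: -33528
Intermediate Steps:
M(P) = 1
A(R, T) = -12*T (A(R, T) = (T*6)*(-2) = (6*T)*(-2) = -12*T)
A(M(1/(-5 + 6)), 22)*127 = -12*22*127 = -264*127 = -33528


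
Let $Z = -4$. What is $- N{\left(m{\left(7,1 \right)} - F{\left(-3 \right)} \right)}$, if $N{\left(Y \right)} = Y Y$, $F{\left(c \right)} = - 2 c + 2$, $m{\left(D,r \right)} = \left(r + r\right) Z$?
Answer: $-256$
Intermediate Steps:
$m{\left(D,r \right)} = - 8 r$ ($m{\left(D,r \right)} = \left(r + r\right) \left(-4\right) = 2 r \left(-4\right) = - 8 r$)
$F{\left(c \right)} = 2 - 2 c$
$N{\left(Y \right)} = Y^{2}$
$- N{\left(m{\left(7,1 \right)} - F{\left(-3 \right)} \right)} = - \left(\left(-8\right) 1 - \left(2 - -6\right)\right)^{2} = - \left(-8 - \left(2 + 6\right)\right)^{2} = - \left(-8 - 8\right)^{2} = - \left(-16\right)^{2} = \left(-1\right) 256 = -256$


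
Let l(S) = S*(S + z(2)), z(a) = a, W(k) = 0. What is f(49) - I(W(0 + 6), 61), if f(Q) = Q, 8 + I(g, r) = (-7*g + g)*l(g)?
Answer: 57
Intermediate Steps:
l(S) = S*(2 + S) (l(S) = S*(S + 2) = S*(2 + S))
I(g, r) = -8 - 6*g²*(2 + g) (I(g, r) = -8 + (-7*g + g)*(g*(2 + g)) = -8 + (-6*g)*(g*(2 + g)) = -8 - 6*g²*(2 + g))
f(49) - I(W(0 + 6), 61) = 49 - (-8 + 6*0²*(-2 - 1*0)) = 49 - (-8 + 6*0*(-2 + 0)) = 49 - (-8 + 6*0*(-2)) = 49 - (-8 + 0) = 49 - 1*(-8) = 49 + 8 = 57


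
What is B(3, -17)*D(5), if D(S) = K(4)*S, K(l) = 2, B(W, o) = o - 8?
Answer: -250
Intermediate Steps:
B(W, o) = -8 + o
D(S) = 2*S
B(3, -17)*D(5) = (-8 - 17)*(2*5) = -25*10 = -250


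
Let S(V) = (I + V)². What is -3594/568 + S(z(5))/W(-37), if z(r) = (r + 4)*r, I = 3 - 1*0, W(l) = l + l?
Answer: -393657/10508 ≈ -37.463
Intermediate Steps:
W(l) = 2*l
I = 3 (I = 3 + 0 = 3)
z(r) = r*(4 + r) (z(r) = (4 + r)*r = r*(4 + r))
S(V) = (3 + V)²
-3594/568 + S(z(5))/W(-37) = -3594/568 + (3 + 5*(4 + 5))²/((2*(-37))) = -3594*1/568 + (3 + 5*9)²/(-74) = -1797/284 + (3 + 45)²*(-1/74) = -1797/284 + 48²*(-1/74) = -1797/284 + 2304*(-1/74) = -1797/284 - 1152/37 = -393657/10508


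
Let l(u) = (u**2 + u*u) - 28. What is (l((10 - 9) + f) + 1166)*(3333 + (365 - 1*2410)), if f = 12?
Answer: 1901088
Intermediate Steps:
l(u) = -28 + 2*u**2 (l(u) = (u**2 + u**2) - 28 = 2*u**2 - 28 = -28 + 2*u**2)
(l((10 - 9) + f) + 1166)*(3333 + (365 - 1*2410)) = ((-28 + 2*((10 - 9) + 12)**2) + 1166)*(3333 + (365 - 1*2410)) = ((-28 + 2*(1 + 12)**2) + 1166)*(3333 + (365 - 2410)) = ((-28 + 2*13**2) + 1166)*(3333 - 2045) = ((-28 + 2*169) + 1166)*1288 = ((-28 + 338) + 1166)*1288 = (310 + 1166)*1288 = 1476*1288 = 1901088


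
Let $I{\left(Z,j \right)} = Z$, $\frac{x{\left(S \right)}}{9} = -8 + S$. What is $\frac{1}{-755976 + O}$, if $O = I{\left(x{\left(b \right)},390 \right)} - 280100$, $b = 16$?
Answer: $- \frac{1}{1036004} \approx -9.6525 \cdot 10^{-7}$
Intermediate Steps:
$x{\left(S \right)} = -72 + 9 S$ ($x{\left(S \right)} = 9 \left(-8 + S\right) = -72 + 9 S$)
$O = -280028$ ($O = \left(-72 + 9 \cdot 16\right) - 280100 = \left(-72 + 144\right) - 280100 = 72 - 280100 = -280028$)
$\frac{1}{-755976 + O} = \frac{1}{-755976 - 280028} = \frac{1}{-1036004} = - \frac{1}{1036004}$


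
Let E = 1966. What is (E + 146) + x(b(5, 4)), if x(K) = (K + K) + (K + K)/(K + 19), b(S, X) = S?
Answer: 25469/12 ≈ 2122.4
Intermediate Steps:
x(K) = 2*K + 2*K/(19 + K) (x(K) = 2*K + (2*K)/(19 + K) = 2*K + 2*K/(19 + K))
(E + 146) + x(b(5, 4)) = (1966 + 146) + 2*5*(20 + 5)/(19 + 5) = 2112 + 2*5*25/24 = 2112 + 2*5*(1/24)*25 = 2112 + 125/12 = 25469/12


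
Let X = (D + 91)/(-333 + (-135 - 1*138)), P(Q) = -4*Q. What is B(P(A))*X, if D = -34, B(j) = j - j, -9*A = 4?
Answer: 0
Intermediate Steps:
A = -4/9 (A = -⅑*4 = -4/9 ≈ -0.44444)
B(j) = 0
X = -19/202 (X = (-34 + 91)/(-333 + (-135 - 1*138)) = 57/(-333 + (-135 - 138)) = 57/(-333 - 273) = 57/(-606) = 57*(-1/606) = -19/202 ≈ -0.094059)
B(P(A))*X = 0*(-19/202) = 0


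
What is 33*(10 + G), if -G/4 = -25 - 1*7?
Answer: 4554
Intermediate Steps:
G = 128 (G = -4*(-25 - 1*7) = -4*(-25 - 7) = -4*(-32) = 128)
33*(10 + G) = 33*(10 + 128) = 33*138 = 4554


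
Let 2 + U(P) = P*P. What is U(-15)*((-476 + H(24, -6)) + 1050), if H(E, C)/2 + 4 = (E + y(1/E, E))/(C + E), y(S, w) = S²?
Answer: 657397087/5184 ≈ 1.2681e+5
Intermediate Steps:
H(E, C) = -8 + 2*(E + E⁻²)/(C + E) (H(E, C) = -8 + 2*((E + (1/E)²)/(C + E)) = -8 + 2*((E + E⁻²)/(C + E)) = -8 + 2*(E + E⁻²)/(C + E))
U(P) = -2 + P² (U(P) = -2 + P*P = -2 + P²)
U(-15)*((-476 + H(24, -6)) + 1050) = (-2 + (-15)²)*((-476 + 2*(1 - 3*24³ - 4*(-6)*24²)/(24²*(-6 + 24))) + 1050) = (-2 + 225)*((-476 + 2*(1/576)*(1 - 3*13824 - 4*(-6)*576)/18) + 1050) = 223*((-476 + 2*(1/576)*(1/18)*(1 - 41472 + 13824)) + 1050) = 223*((-476 + 2*(1/576)*(1/18)*(-27647)) + 1050) = 223*((-476 - 27647/5184) + 1050) = 223*(-2495231/5184 + 1050) = 223*(2947969/5184) = 657397087/5184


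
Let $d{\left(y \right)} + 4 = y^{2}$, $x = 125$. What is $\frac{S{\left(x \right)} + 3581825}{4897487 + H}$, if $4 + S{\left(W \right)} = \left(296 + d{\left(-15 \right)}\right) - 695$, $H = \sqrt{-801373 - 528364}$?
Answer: $\frac{5847016677047}{7995126748302} - \frac{1193881 i \sqrt{1329737}}{7995126748302} \approx 0.73132 - 0.00017219 i$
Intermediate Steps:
$d{\left(y \right)} = -4 + y^{2}$
$H = i \sqrt{1329737}$ ($H = \sqrt{-801373 - 528364} = \sqrt{-1329737} = i \sqrt{1329737} \approx 1153.1 i$)
$S{\left(W \right)} = -182$ ($S{\left(W \right)} = -4 + \left(\left(296 - \left(4 - \left(-15\right)^{2}\right)\right) - 695\right) = -4 + \left(\left(296 + \left(-4 + 225\right)\right) - 695\right) = -4 + \left(\left(296 + 221\right) - 695\right) = -4 + \left(517 - 695\right) = -4 - 178 = -182$)
$\frac{S{\left(x \right)} + 3581825}{4897487 + H} = \frac{-182 + 3581825}{4897487 + i \sqrt{1329737}} = \frac{3581643}{4897487 + i \sqrt{1329737}}$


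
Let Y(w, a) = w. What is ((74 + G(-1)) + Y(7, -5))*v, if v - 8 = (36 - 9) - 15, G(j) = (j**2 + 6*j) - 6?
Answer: 1400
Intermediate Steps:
G(j) = -6 + j**2 + 6*j
v = 20 (v = 8 + ((36 - 9) - 15) = 8 + (27 - 15) = 8 + 12 = 20)
((74 + G(-1)) + Y(7, -5))*v = ((74 + (-6 + (-1)**2 + 6*(-1))) + 7)*20 = ((74 + (-6 + 1 - 6)) + 7)*20 = ((74 - 11) + 7)*20 = (63 + 7)*20 = 70*20 = 1400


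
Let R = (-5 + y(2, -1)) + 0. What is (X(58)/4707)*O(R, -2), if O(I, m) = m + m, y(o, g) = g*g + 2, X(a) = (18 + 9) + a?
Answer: -340/4707 ≈ -0.072233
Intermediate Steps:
X(a) = 27 + a
y(o, g) = 2 + g² (y(o, g) = g² + 2 = 2 + g²)
R = -2 (R = (-5 + (2 + (-1)²)) + 0 = (-5 + (2 + 1)) + 0 = (-5 + 3) + 0 = -2 + 0 = -2)
O(I, m) = 2*m
(X(58)/4707)*O(R, -2) = ((27 + 58)/4707)*(2*(-2)) = (85*(1/4707))*(-4) = (85/4707)*(-4) = -340/4707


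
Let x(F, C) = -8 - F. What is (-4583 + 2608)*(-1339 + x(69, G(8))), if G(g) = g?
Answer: 2796600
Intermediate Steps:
(-4583 + 2608)*(-1339 + x(69, G(8))) = (-4583 + 2608)*(-1339 + (-8 - 1*69)) = -1975*(-1339 + (-8 - 69)) = -1975*(-1339 - 77) = -1975*(-1416) = 2796600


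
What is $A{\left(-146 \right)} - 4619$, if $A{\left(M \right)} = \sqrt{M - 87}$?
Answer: $-4619 + i \sqrt{233} \approx -4619.0 + 15.264 i$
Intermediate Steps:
$A{\left(M \right)} = \sqrt{-87 + M}$
$A{\left(-146 \right)} - 4619 = \sqrt{-87 - 146} - 4619 = \sqrt{-233} - 4619 = i \sqrt{233} - 4619 = -4619 + i \sqrt{233}$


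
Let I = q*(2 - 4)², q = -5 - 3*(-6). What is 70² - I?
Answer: 4848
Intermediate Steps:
q = 13 (q = -5 + 18 = 13)
I = 52 (I = 13*(2 - 4)² = 13*(-2)² = 13*4 = 52)
70² - I = 70² - 1*52 = 4900 - 52 = 4848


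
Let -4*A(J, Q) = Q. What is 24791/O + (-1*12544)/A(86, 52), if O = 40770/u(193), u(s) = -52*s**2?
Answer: -311866996702/265005 ≈ -1.1768e+6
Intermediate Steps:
A(J, Q) = -Q/4
O = -20385/968474 (O = 40770/((-52*193**2)) = 40770/((-52*37249)) = 40770/(-1936948) = 40770*(-1/1936948) = -20385/968474 ≈ -0.021049)
24791/O + (-1*12544)/A(86, 52) = 24791/(-20385/968474) + (-1*12544)/((-1/4*52)) = 24791*(-968474/20385) - 12544/(-13) = -24009438934/20385 - 12544*(-1/13) = -24009438934/20385 + 12544/13 = -311866996702/265005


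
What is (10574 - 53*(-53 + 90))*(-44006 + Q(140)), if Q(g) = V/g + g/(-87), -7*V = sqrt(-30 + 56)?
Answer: -379037538 - 8613*sqrt(26)/980 ≈ -3.7904e+8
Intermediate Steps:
V = -sqrt(26)/7 (V = -sqrt(-30 + 56)/7 = -sqrt(26)/7 ≈ -0.72843)
Q(g) = -g/87 - sqrt(26)/(7*g) (Q(g) = (-sqrt(26)/7)/g + g/(-87) = -sqrt(26)/(7*g) + g*(-1/87) = -sqrt(26)/(7*g) - g/87 = -g/87 - sqrt(26)/(7*g))
(10574 - 53*(-53 + 90))*(-44006 + Q(140)) = (10574 - 53*(-53 + 90))*(-44006 + (-1/87*140 - 1/7*sqrt(26)/140)) = (10574 - 53*37)*(-44006 + (-140/87 - 1/7*sqrt(26)*1/140)) = (10574 - 1961)*(-44006 + (-140/87 - sqrt(26)/980)) = 8613*(-3828662/87 - sqrt(26)/980) = -379037538 - 8613*sqrt(26)/980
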